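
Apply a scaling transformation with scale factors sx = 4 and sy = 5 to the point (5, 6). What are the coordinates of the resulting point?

Scaling matrix:
[[4, 0], [0, 5]]
Result: (5 × 4, 6 × 5) = (20, 30)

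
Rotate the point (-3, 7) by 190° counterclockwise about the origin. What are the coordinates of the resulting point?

Rotation matrix for 190°: [[cos 190°, -sin 190°], [sin 190°, cos 190°]] ≈ [[-0.984808, 0.173648], [-0.173648, -0.984808]]
[[-0.984808, 0.173648], [-0.173648, -0.984808]] × [-3, 7]ᵀ ≈ [4.1700, -6.3727]ᵀ
Result: (4.1700, -6.3727)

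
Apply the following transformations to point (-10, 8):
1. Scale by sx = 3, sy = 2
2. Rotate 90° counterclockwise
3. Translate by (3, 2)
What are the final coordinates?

Step 1: Scale → (-30, 16)
Step 2: Rotate 90° → (-16, -30)
Step 3: Translate → (-13, -28)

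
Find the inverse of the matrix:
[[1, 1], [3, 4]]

For [[a,b],[c,d]], inverse = (1/det)·[[d,-b],[-c,a]]
det = (1)(4) - (1)(3) = 4 - 3 = 1
Inverse = [[4, -1], [-3, 1]]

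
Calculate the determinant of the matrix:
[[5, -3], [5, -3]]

For a 2×2 matrix [[a, b], [c, d]], det = ad - bc
det = (5)(-3) - (-3)(5) = -15 - -15 = 0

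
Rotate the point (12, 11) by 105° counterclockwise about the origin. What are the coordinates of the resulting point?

Rotation matrix for 105°: [[cos 105°, -sin 105°], [sin 105°, cos 105°]] ≈ [[-0.258819, -0.965926], [0.965926, -0.258819]]
[[-0.258819, -0.965926], [0.965926, -0.258819]] × [12, 11]ᵀ ≈ [-13.7310, 8.7441]ᵀ
Result: (-13.7310, 8.7441)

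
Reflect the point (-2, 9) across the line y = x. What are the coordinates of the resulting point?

Reflection across line y = x: (-2, 9) → (9, -2)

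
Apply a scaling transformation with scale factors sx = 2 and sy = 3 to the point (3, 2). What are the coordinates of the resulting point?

Scaling matrix:
[[2, 0], [0, 3]]
Result: (3 × 2, 2 × 3) = (6, 6)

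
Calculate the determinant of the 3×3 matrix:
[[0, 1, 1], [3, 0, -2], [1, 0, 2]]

Expansion along first row:
det = 0·det([[0,-2],[0,2]]) - 1·det([[3,-2],[1,2]]) + 1·det([[3,0],[1,0]])
    = 0·(0·2 - -2·0) - 1·(3·2 - -2·1) + 1·(3·0 - 0·1)
    = 0·0 - 1·8 + 1·0
    = 0 + -8 + 0 = -8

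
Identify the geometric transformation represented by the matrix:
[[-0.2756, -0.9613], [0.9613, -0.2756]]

This matrix represents: rotation by 106° counterclockwise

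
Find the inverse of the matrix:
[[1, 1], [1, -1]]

For [[a,b],[c,d]], inverse = (1/det)·[[d,-b],[-c,a]]
det = (1)(-1) - (1)(1) = -1 - 1 = -2
Inverse = (1/-2)·[[-1, -1], [-1, 1]]
= [[1/2, 1/2], [1/2, -1/2]]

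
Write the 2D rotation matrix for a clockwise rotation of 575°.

Rotation matrix formula: [[cos θ, -sin θ], [sin θ, cos θ]]
A clockwise rotation by 575° is equivalent to a counterclockwise rotation by -575°.
For θ = -575°:
cos(-575°) = -0.8192
sin(-575°) = 0.5736
Result: [[-0.8192, -0.5736], [0.5736, -0.8192]]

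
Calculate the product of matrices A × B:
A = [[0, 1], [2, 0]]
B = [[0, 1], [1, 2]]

Matrix multiplication:
C[0][0] = 0×0 + 1×1 = 1
C[0][1] = 0×1 + 1×2 = 2
C[1][0] = 2×0 + 0×1 = 0
C[1][1] = 2×1 + 0×2 = 2
Result: [[1, 2], [0, 2]]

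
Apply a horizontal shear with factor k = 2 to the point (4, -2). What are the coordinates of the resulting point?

Shear matrix for horizontal shear with factor k = 2:
[[1, 2], [0, 1]]
Result: (4, -2) → (0, -2)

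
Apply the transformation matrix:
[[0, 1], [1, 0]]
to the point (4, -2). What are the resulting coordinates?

Matrix multiplication:
[[0, 1], [1, 0]] × [4, -2]ᵀ
= [(0)(4) + (1)(-2), (1)(4) + (0)(-2)]ᵀ
= [-2, 4]ᵀ
Result: (-2, 4)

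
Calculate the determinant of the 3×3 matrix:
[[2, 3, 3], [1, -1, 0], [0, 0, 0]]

Expansion along first row:
det = 2·det([[-1,0],[0,0]]) - 3·det([[1,0],[0,0]]) + 3·det([[1,-1],[0,0]])
    = 2·(-1·0 - 0·0) - 3·(1·0 - 0·0) + 3·(1·0 - -1·0)
    = 2·0 - 3·0 + 3·0
    = 0 + 0 + 0 = 0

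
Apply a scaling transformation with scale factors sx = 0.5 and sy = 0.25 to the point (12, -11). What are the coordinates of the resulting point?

Scaling matrix:
[[0.50, 0], [0, 0.25]]
Result: (12 × 0.5, -11 × 0.25) = (6, -2.75)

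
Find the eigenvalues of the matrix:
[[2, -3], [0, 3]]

Characteristic equation: det(A - λI) = 0
λ² - (trace)λ + (det) = 0
trace = 2 + 3 = 5, det = (2)(3) - (-3)(0) = 6
λ² - (5)λ + (6) = 0
λ = (5 ± √((5)² - 4·(6))) / 2 = (5 ± √1) / 2
Solving: λ = 2, 3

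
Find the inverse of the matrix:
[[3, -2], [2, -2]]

For [[a,b],[c,d]], inverse = (1/det)·[[d,-b],[-c,a]]
det = (3)(-2) - (-2)(2) = -6 - -4 = -2
Inverse = (1/-2)·[[-2, 2], [-2, 3]]
= [[1, -1], [1, -3/2]]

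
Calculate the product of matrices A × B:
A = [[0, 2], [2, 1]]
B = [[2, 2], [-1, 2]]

Matrix multiplication:
C[0][0] = 0×2 + 2×-1 = -2
C[0][1] = 0×2 + 2×2 = 4
C[1][0] = 2×2 + 1×-1 = 3
C[1][1] = 2×2 + 1×2 = 6
Result: [[-2, 4], [3, 6]]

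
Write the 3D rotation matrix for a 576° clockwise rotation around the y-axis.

Rotation matrix for clockwise 576° around y-axis:
A clockwise rotation by 576° is a counterclockwise rotation by -576°.
cos(-576°) = -0.8090, sin(-576°) = 0.5878
Result: [[-0.8090, 0, 0.5878], [0, 1, 0], [-0.5878, 0, -0.8090]]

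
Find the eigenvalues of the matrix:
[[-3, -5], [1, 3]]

Characteristic equation: det(A - λI) = 0
λ² - (trace)λ + (det) = 0
trace = -3 + 3 = 0, det = (-3)(3) - (-5)(1) = -4
λ² - (0)λ + (-4) = 0
λ = (0 ± √((0)² - 4·(-4))) / 2 = (0 ± √16) / 2
Solving: λ = -2, 2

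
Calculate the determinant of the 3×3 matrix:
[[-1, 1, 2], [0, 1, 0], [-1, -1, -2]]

Expansion along first row:
det = -1·det([[1,0],[-1,-2]]) - 1·det([[0,0],[-1,-2]]) + 2·det([[0,1],[-1,-1]])
    = -1·(1·-2 - 0·-1) - 1·(0·-2 - 0·-1) + 2·(0·-1 - 1·-1)
    = -1·-2 - 1·0 + 2·1
    = 2 + 0 + 2 = 4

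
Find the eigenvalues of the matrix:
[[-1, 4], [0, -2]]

Characteristic equation: det(A - λI) = 0
λ² - (trace)λ + (det) = 0
trace = -1 + -2 = -3, det = (-1)(-2) - (4)(0) = 2
λ² - (-3)λ + (2) = 0
λ = (-3 ± √((-3)² - 4·(2))) / 2 = (-3 ± √1) / 2
Solving: λ = -2, -1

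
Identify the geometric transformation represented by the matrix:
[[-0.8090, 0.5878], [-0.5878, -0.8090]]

This matrix represents: rotation by 216° counterclockwise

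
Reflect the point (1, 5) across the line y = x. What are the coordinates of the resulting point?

Reflection across line y = x: (1, 5) → (5, 1)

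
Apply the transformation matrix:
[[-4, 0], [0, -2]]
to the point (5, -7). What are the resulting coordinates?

Matrix multiplication:
[[-4, 0], [0, -2]] × [5, -7]ᵀ
= [(-4)(5) + (0)(-7), (0)(5) + (-2)(-7)]ᵀ
= [-20, 14]ᵀ
Result: (-20, 14)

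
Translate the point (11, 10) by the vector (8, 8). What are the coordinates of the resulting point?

Translation by (8, 8) (homogeneous matrix [[1, 0, 8], [0, 1, 8], [0, 0, 1]]):
x' = 11 + 8 = 19
y' = 10 + 8 = 18
Result: (19, 18)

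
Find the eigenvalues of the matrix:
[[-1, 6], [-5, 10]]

Characteristic equation: det(A - λI) = 0
λ² - (trace)λ + (det) = 0
trace = -1 + 10 = 9, det = (-1)(10) - (6)(-5) = 20
λ² - (9)λ + (20) = 0
λ = (9 ± √((9)² - 4·(20))) / 2 = (9 ± √1) / 2
Solving: λ = 4, 5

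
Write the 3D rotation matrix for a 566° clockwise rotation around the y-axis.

Rotation matrix for clockwise 566° around y-axis:
A clockwise rotation by 566° is a counterclockwise rotation by -566°.
cos(-566°) = -0.8988, sin(-566°) = 0.4384
Result: [[-0.8988, 0, 0.4384], [0, 1, 0], [-0.4384, 0, -0.8988]]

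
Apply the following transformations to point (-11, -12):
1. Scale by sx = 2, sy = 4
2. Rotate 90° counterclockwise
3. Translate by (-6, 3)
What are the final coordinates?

Step 1: Scale → (-22, -48)
Step 2: Rotate 90° → (48, -22)
Step 3: Translate → (42, -19)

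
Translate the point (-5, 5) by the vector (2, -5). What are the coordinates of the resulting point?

Translation by (2, -5) (homogeneous matrix [[1, 0, 2], [0, 1, -5], [0, 0, 1]]):
x' = -5 + 2 = -3
y' = 5 + -5 = 0
Result: (-3, 0)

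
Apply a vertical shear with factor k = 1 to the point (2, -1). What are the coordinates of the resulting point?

Shear matrix for vertical shear with factor k = 1:
[[1, 0], [1, 1]]
Result: (2, -1) → (2, 1)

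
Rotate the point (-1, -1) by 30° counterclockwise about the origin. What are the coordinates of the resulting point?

Rotation matrix for 30°: [[cos 30°, -sin 30°], [sin 30°, cos 30°]] ≈ [[0.866025, -0.500000], [0.500000, 0.866025]]
[[0.866025, -0.500000], [0.500000, 0.866025]] × [-1, -1]ᵀ ≈ [-0.3660, -1.3660]ᵀ
Result: (-0.3660, -1.3660)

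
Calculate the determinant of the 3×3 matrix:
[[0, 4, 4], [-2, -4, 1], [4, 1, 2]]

Expansion along first row:
det = 0·det([[-4,1],[1,2]]) - 4·det([[-2,1],[4,2]]) + 4·det([[-2,-4],[4,1]])
    = 0·(-4·2 - 1·1) - 4·(-2·2 - 1·4) + 4·(-2·1 - -4·4)
    = 0·-9 - 4·-8 + 4·14
    = 0 + 32 + 56 = 88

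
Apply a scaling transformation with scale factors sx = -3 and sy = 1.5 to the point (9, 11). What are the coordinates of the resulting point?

Scaling matrix:
[[-3, 0], [0, 1.50]]
Result: (9 × -3, 11 × 1.5) = (-27, 16.5)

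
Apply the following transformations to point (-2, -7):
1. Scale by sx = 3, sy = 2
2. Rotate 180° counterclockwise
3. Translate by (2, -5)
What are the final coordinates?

Step 1: Scale → (-6, -14)
Step 2: Rotate 180° → (6, 14)
Step 3: Translate → (8, 9)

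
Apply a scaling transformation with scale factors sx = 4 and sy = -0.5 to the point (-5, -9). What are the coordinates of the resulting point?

Scaling matrix:
[[4, 0], [0, -0.50]]
Result: (-5 × 4, -9 × -0.5) = (-20, 4.5)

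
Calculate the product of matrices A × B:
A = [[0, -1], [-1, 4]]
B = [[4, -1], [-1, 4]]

Matrix multiplication:
C[0][0] = 0×4 + -1×-1 = 1
C[0][1] = 0×-1 + -1×4 = -4
C[1][0] = -1×4 + 4×-1 = -8
C[1][1] = -1×-1 + 4×4 = 17
Result: [[1, -4], [-8, 17]]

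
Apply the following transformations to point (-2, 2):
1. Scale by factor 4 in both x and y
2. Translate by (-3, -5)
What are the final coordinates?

Step 1: Scale (-2, 2) by 4 → (-8, 8)
Step 2: Translate by (-3, -5) → (-11, 3)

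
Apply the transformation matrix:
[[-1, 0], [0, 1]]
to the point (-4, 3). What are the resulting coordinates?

Matrix multiplication:
[[-1, 0], [0, 1]] × [-4, 3]ᵀ
= [(-1)(-4) + (0)(3), (0)(-4) + (1)(3)]ᵀ
= [4, 3]ᵀ
Result: (4, 3)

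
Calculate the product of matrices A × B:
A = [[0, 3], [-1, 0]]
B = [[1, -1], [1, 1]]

Matrix multiplication:
C[0][0] = 0×1 + 3×1 = 3
C[0][1] = 0×-1 + 3×1 = 3
C[1][0] = -1×1 + 0×1 = -1
C[1][1] = -1×-1 + 0×1 = 1
Result: [[3, 3], [-1, 1]]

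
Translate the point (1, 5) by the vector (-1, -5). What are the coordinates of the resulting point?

Translation by (-1, -5) (homogeneous matrix [[1, 0, -1], [0, 1, -5], [0, 0, 1]]):
x' = 1 + -1 = 0
y' = 5 + -5 = 0
Result: (0, 0)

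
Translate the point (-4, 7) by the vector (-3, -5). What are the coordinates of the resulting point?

Translation by (-3, -5) (homogeneous matrix [[1, 0, -3], [0, 1, -5], [0, 0, 1]]):
x' = -4 + -3 = -7
y' = 7 + -5 = 2
Result: (-7, 2)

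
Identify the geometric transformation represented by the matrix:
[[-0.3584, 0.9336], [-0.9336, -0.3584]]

This matrix represents: rotation by 249° counterclockwise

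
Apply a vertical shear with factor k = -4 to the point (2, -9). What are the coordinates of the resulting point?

Shear matrix for vertical shear with factor k = -4:
[[1, 0], [-4, 1]]
Result: (2, -9) → (2, -17)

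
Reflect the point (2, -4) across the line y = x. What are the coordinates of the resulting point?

Reflection across line y = x: (2, -4) → (-4, 2)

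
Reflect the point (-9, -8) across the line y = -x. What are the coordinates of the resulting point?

Reflection across line y = -x: (-9, -8) → (8, 9)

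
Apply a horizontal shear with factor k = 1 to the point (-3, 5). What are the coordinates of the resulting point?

Shear matrix for horizontal shear with factor k = 1:
[[1, 1], [0, 1]]
Result: (-3, 5) → (2, 5)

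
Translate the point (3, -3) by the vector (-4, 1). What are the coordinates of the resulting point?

Translation by (-4, 1) (homogeneous matrix [[1, 0, -4], [0, 1, 1], [0, 0, 1]]):
x' = 3 + -4 = -1
y' = -3 + 1 = -2
Result: (-1, -2)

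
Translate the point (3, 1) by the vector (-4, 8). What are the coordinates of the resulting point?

Translation by (-4, 8) (homogeneous matrix [[1, 0, -4], [0, 1, 8], [0, 0, 1]]):
x' = 3 + -4 = -1
y' = 1 + 8 = 9
Result: (-1, 9)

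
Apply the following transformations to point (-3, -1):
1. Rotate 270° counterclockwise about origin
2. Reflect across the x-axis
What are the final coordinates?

Step 1: Rotate 270° → (-1, 3)
Step 2: Reflect across x-axis → (-1, -3)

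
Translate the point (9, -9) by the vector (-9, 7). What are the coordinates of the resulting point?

Translation by (-9, 7) (homogeneous matrix [[1, 0, -9], [0, 1, 7], [0, 0, 1]]):
x' = 9 + -9 = 0
y' = -9 + 7 = -2
Result: (0, -2)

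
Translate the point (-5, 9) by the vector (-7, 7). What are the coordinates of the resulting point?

Translation by (-7, 7) (homogeneous matrix [[1, 0, -7], [0, 1, 7], [0, 0, 1]]):
x' = -5 + -7 = -12
y' = 9 + 7 = 16
Result: (-12, 16)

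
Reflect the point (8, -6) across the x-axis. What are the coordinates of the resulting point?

Reflection across x-axis: (8, -6) → (8, 6)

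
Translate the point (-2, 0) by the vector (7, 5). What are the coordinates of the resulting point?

Translation by (7, 5) (homogeneous matrix [[1, 0, 7], [0, 1, 5], [0, 0, 1]]):
x' = -2 + 7 = 5
y' = 0 + 5 = 5
Result: (5, 5)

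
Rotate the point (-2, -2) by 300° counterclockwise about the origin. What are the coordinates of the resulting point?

Rotation matrix for 300°: [[cos 300°, -sin 300°], [sin 300°, cos 300°]] ≈ [[0.500000, 0.866025], [-0.866025, 0.500000]]
[[0.500000, 0.866025], [-0.866025, 0.500000]] × [-2, -2]ᵀ ≈ [-2.7321, 0.7321]ᵀ
Result: (-2.7321, 0.7321)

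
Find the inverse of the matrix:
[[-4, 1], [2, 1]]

For [[a,b],[c,d]], inverse = (1/det)·[[d,-b],[-c,a]]
det = (-4)(1) - (1)(2) = -4 - 2 = -6
Inverse = (1/-6)·[[1, -1], [-2, -4]]
= [[-1/6, 1/6], [1/3, 2/3]]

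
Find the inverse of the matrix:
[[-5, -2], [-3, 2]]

For [[a,b],[c,d]], inverse = (1/det)·[[d,-b],[-c,a]]
det = (-5)(2) - (-2)(-3) = -10 - 6 = -16
Inverse = (1/-16)·[[2, 2], [3, -5]]
= [[-1/8, -1/8], [-3/16, 5/16]]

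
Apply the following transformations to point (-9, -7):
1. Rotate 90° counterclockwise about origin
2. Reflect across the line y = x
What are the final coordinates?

Step 1: Rotate 90° → (7, -9)
Step 2: Reflect across line y = x → (-9, 7)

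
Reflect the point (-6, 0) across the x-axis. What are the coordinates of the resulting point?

Reflection across x-axis: (-6, 0) → (-6, 0)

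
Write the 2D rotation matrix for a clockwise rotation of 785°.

Rotation matrix formula: [[cos θ, -sin θ], [sin θ, cos θ]]
A clockwise rotation by 785° is equivalent to a counterclockwise rotation by -785°.
For θ = -785°:
cos(-785°) = 0.4226
sin(-785°) = -0.9063
Result: [[0.4226, 0.9063], [-0.9063, 0.4226]]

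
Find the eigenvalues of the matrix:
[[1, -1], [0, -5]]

Characteristic equation: det(A - λI) = 0
λ² - (trace)λ + (det) = 0
trace = 1 + -5 = -4, det = (1)(-5) - (-1)(0) = -5
λ² - (-4)λ + (-5) = 0
λ = (-4 ± √((-4)² - 4·(-5))) / 2 = (-4 ± √36) / 2
Solving: λ = -5, 1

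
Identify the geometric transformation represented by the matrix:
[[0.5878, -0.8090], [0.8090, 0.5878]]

This matrix represents: rotation by 54° counterclockwise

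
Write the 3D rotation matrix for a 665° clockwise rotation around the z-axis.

Rotation matrix for clockwise 665° around z-axis:
A clockwise rotation by 665° is a counterclockwise rotation by -665°.
cos(-665°) = 0.5736, sin(-665°) = 0.8192
Result: [[0.5736, -0.8192, 0], [0.8192, 0.5736, 0], [0, 0, 1]]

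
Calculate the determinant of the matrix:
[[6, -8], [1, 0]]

For a 2×2 matrix [[a, b], [c, d]], det = ad - bc
det = (6)(0) - (-8)(1) = 0 - -8 = 8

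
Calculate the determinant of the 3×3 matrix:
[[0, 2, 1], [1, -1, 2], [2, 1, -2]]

Expansion along first row:
det = 0·det([[-1,2],[1,-2]]) - 2·det([[1,2],[2,-2]]) + 1·det([[1,-1],[2,1]])
    = 0·(-1·-2 - 2·1) - 2·(1·-2 - 2·2) + 1·(1·1 - -1·2)
    = 0·0 - 2·-6 + 1·3
    = 0 + 12 + 3 = 15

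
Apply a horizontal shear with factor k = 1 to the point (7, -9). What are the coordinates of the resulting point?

Shear matrix for horizontal shear with factor k = 1:
[[1, 1], [0, 1]]
Result: (7, -9) → (-2, -9)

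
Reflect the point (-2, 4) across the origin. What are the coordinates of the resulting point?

Reflection across origin: (-2, 4) → (2, -4)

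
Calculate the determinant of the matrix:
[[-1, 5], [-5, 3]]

For a 2×2 matrix [[a, b], [c, d]], det = ad - bc
det = (-1)(3) - (5)(-5) = -3 - -25 = 22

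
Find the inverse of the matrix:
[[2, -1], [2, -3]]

For [[a,b],[c,d]], inverse = (1/det)·[[d,-b],[-c,a]]
det = (2)(-3) - (-1)(2) = -6 - -2 = -4
Inverse = (1/-4)·[[-3, 1], [-2, 2]]
= [[3/4, -1/4], [1/2, -1/2]]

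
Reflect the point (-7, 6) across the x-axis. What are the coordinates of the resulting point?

Reflection across x-axis: (-7, 6) → (-7, -6)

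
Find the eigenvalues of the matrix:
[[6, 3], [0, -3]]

Characteristic equation: det(A - λI) = 0
λ² - (trace)λ + (det) = 0
trace = 6 + -3 = 3, det = (6)(-3) - (3)(0) = -18
λ² - (3)λ + (-18) = 0
λ = (3 ± √((3)² - 4·(-18))) / 2 = (3 ± √81) / 2
Solving: λ = -3, 6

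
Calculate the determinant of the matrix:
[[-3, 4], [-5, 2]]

For a 2×2 matrix [[a, b], [c, d]], det = ad - bc
det = (-3)(2) - (4)(-5) = -6 - -20 = 14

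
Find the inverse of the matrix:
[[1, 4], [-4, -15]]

For [[a,b],[c,d]], inverse = (1/det)·[[d,-b],[-c,a]]
det = (1)(-15) - (4)(-4) = -15 - -16 = 1
Inverse = [[-15, -4], [4, 1]]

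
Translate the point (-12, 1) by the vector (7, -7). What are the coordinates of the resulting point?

Translation by (7, -7) (homogeneous matrix [[1, 0, 7], [0, 1, -7], [0, 0, 1]]):
x' = -12 + 7 = -5
y' = 1 + -7 = -6
Result: (-5, -6)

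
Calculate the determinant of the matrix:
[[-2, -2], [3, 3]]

For a 2×2 matrix [[a, b], [c, d]], det = ad - bc
det = (-2)(3) - (-2)(3) = -6 - -6 = 0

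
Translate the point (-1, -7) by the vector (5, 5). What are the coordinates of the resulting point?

Translation by (5, 5) (homogeneous matrix [[1, 0, 5], [0, 1, 5], [0, 0, 1]]):
x' = -1 + 5 = 4
y' = -7 + 5 = -2
Result: (4, -2)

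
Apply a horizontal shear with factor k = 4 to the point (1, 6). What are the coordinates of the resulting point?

Shear matrix for horizontal shear with factor k = 4:
[[1, 4], [0, 1]]
Result: (1, 6) → (25, 6)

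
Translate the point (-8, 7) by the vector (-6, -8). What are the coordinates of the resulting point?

Translation by (-6, -8) (homogeneous matrix [[1, 0, -6], [0, 1, -8], [0, 0, 1]]):
x' = -8 + -6 = -14
y' = 7 + -8 = -1
Result: (-14, -1)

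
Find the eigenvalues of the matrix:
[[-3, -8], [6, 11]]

Characteristic equation: det(A - λI) = 0
λ² - (trace)λ + (det) = 0
trace = -3 + 11 = 8, det = (-3)(11) - (-8)(6) = 15
λ² - (8)λ + (15) = 0
λ = (8 ± √((8)² - 4·(15))) / 2 = (8 ± √4) / 2
Solving: λ = 3, 5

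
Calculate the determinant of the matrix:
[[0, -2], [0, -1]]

For a 2×2 matrix [[a, b], [c, d]], det = ad - bc
det = (0)(-1) - (-2)(0) = 0 - 0 = 0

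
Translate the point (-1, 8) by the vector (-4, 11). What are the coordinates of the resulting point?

Translation by (-4, 11) (homogeneous matrix [[1, 0, -4], [0, 1, 11], [0, 0, 1]]):
x' = -1 + -4 = -5
y' = 8 + 11 = 19
Result: (-5, 19)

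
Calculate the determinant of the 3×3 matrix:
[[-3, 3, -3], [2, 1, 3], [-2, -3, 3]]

Expansion along first row:
det = -3·det([[1,3],[-3,3]]) - 3·det([[2,3],[-2,3]]) + -3·det([[2,1],[-2,-3]])
    = -3·(1·3 - 3·-3) - 3·(2·3 - 3·-2) + -3·(2·-3 - 1·-2)
    = -3·12 - 3·12 + -3·-4
    = -36 + -36 + 12 = -60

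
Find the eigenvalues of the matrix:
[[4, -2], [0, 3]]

Characteristic equation: det(A - λI) = 0
λ² - (trace)λ + (det) = 0
trace = 4 + 3 = 7, det = (4)(3) - (-2)(0) = 12
λ² - (7)λ + (12) = 0
λ = (7 ± √((7)² - 4·(12))) / 2 = (7 ± √1) / 2
Solving: λ = 3, 4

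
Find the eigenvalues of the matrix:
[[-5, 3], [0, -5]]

Characteristic equation: det(A - λI) = 0
λ² - (trace)λ + (det) = 0
trace = -5 + -5 = -10, det = (-5)(-5) - (3)(0) = 25
λ² - (-10)λ + (25) = 0
λ = (-10 ± √((-10)² - 4·(25))) / 2 = (-10 ± √0) / 2
Solving: λ = -5, -5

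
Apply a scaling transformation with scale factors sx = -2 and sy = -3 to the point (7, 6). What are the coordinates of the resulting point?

Scaling matrix:
[[-2, 0], [0, -3]]
Result: (7 × -2, 6 × -3) = (-14, -18)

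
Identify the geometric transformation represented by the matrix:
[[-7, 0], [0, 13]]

This matrix represents: non-uniform scaling by sx = -7, sy = 13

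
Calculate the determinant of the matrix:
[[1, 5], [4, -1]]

For a 2×2 matrix [[a, b], [c, d]], det = ad - bc
det = (1)(-1) - (5)(4) = -1 - 20 = -21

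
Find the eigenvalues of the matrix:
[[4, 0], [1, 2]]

Characteristic equation: det(A - λI) = 0
λ² - (trace)λ + (det) = 0
trace = 4 + 2 = 6, det = (4)(2) - (0)(1) = 8
λ² - (6)λ + (8) = 0
λ = (6 ± √((6)² - 4·(8))) / 2 = (6 ± √4) / 2
Solving: λ = 2, 4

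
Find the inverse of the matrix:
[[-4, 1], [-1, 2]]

For [[a,b],[c,d]], inverse = (1/det)·[[d,-b],[-c,a]]
det = (-4)(2) - (1)(-1) = -8 - -1 = -7
Inverse = (1/-7)·[[2, -1], [1, -4]]
= [[-2/7, 1/7], [-1/7, 4/7]]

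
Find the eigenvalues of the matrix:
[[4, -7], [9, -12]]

Characteristic equation: det(A - λI) = 0
λ² - (trace)λ + (det) = 0
trace = 4 + -12 = -8, det = (4)(-12) - (-7)(9) = 15
λ² - (-8)λ + (15) = 0
λ = (-8 ± √((-8)² - 4·(15))) / 2 = (-8 ± √4) / 2
Solving: λ = -5, -3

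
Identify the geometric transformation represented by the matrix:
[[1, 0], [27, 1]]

This matrix represents: vertical shear with factor 27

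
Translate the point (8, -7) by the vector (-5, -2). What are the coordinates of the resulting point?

Translation by (-5, -2) (homogeneous matrix [[1, 0, -5], [0, 1, -2], [0, 0, 1]]):
x' = 8 + -5 = 3
y' = -7 + -2 = -9
Result: (3, -9)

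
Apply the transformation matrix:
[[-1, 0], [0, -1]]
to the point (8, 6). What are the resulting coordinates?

Matrix multiplication:
[[-1, 0], [0, -1]] × [8, 6]ᵀ
= [(-1)(8) + (0)(6), (0)(8) + (-1)(6)]ᵀ
= [-8, -6]ᵀ
Result: (-8, -6)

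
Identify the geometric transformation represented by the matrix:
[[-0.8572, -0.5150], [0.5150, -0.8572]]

This matrix represents: rotation by 149° counterclockwise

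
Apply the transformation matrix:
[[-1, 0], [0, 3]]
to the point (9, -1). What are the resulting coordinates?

Matrix multiplication:
[[-1, 0], [0, 3]] × [9, -1]ᵀ
= [(-1)(9) + (0)(-1), (0)(9) + (3)(-1)]ᵀ
= [-9, -3]ᵀ
Result: (-9, -3)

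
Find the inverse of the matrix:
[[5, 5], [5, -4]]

For [[a,b],[c,d]], inverse = (1/det)·[[d,-b],[-c,a]]
det = (5)(-4) - (5)(5) = -20 - 25 = -45
Inverse = (1/-45)·[[-4, -5], [-5, 5]]
= [[4/45, 1/9], [1/9, -1/9]]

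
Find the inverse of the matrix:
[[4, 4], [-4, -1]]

For [[a,b],[c,d]], inverse = (1/det)·[[d,-b],[-c,a]]
det = (4)(-1) - (4)(-4) = -4 - -16 = 12
Inverse = (1/12)·[[-1, -4], [4, 4]]
= [[-1/12, -1/3], [1/3, 1/3]]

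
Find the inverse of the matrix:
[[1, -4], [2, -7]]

For [[a,b],[c,d]], inverse = (1/det)·[[d,-b],[-c,a]]
det = (1)(-7) - (-4)(2) = -7 - -8 = 1
Inverse = [[-7, 4], [-2, 1]]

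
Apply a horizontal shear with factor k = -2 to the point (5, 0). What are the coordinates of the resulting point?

Shear matrix for horizontal shear with factor k = -2:
[[1, -2], [0, 1]]
Result: (5, 0) → (5, 0)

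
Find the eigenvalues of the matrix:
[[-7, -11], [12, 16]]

Characteristic equation: det(A - λI) = 0
λ² - (trace)λ + (det) = 0
trace = -7 + 16 = 9, det = (-7)(16) - (-11)(12) = 20
λ² - (9)λ + (20) = 0
λ = (9 ± √((9)² - 4·(20))) / 2 = (9 ± √1) / 2
Solving: λ = 4, 5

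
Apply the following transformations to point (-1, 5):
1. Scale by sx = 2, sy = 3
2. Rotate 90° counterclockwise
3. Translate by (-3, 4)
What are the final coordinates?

Step 1: Scale → (-2, 15)
Step 2: Rotate 90° → (-15, -2)
Step 3: Translate → (-18, 2)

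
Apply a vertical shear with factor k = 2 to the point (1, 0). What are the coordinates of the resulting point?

Shear matrix for vertical shear with factor k = 2:
[[1, 0], [2, 1]]
Result: (1, 0) → (1, 2)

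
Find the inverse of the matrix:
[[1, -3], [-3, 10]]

For [[a,b],[c,d]], inverse = (1/det)·[[d,-b],[-c,a]]
det = (1)(10) - (-3)(-3) = 10 - 9 = 1
Inverse = [[10, 3], [3, 1]]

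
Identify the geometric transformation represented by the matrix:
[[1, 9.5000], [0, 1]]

This matrix represents: horizontal shear with factor 9.5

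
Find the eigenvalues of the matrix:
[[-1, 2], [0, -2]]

Characteristic equation: det(A - λI) = 0
λ² - (trace)λ + (det) = 0
trace = -1 + -2 = -3, det = (-1)(-2) - (2)(0) = 2
λ² - (-3)λ + (2) = 0
λ = (-3 ± √((-3)² - 4·(2))) / 2 = (-3 ± √1) / 2
Solving: λ = -2, -1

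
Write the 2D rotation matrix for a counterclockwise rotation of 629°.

Rotation matrix formula: [[cos θ, -sin θ], [sin θ, cos θ]]
For θ = 629°:
cos(629°) = -0.0175
sin(629°) = -0.9998
Result: [[-0.0175, 0.9998], [-0.9998, -0.0175]]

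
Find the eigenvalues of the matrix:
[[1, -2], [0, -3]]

Characteristic equation: det(A - λI) = 0
λ² - (trace)λ + (det) = 0
trace = 1 + -3 = -2, det = (1)(-3) - (-2)(0) = -3
λ² - (-2)λ + (-3) = 0
λ = (-2 ± √((-2)² - 4·(-3))) / 2 = (-2 ± √16) / 2
Solving: λ = -3, 1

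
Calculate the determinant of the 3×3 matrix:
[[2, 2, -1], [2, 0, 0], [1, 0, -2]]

Expansion along first row:
det = 2·det([[0,0],[0,-2]]) - 2·det([[2,0],[1,-2]]) + -1·det([[2,0],[1,0]])
    = 2·(0·-2 - 0·0) - 2·(2·-2 - 0·1) + -1·(2·0 - 0·1)
    = 2·0 - 2·-4 + -1·0
    = 0 + 8 + 0 = 8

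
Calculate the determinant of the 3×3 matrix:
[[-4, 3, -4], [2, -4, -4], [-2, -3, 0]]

Expansion along first row:
det = -4·det([[-4,-4],[-3,0]]) - 3·det([[2,-4],[-2,0]]) + -4·det([[2,-4],[-2,-3]])
    = -4·(-4·0 - -4·-3) - 3·(2·0 - -4·-2) + -4·(2·-3 - -4·-2)
    = -4·-12 - 3·-8 + -4·-14
    = 48 + 24 + 56 = 128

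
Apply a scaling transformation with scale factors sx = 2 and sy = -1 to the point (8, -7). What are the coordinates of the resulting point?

Scaling matrix:
[[2, 0], [0, -1]]
Result: (8 × 2, -7 × -1) = (16, 7)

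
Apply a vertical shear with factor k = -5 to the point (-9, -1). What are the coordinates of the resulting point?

Shear matrix for vertical shear with factor k = -5:
[[1, 0], [-5, 1]]
Result: (-9, -1) → (-9, 44)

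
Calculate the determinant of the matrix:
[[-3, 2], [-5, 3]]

For a 2×2 matrix [[a, b], [c, d]], det = ad - bc
det = (-3)(3) - (2)(-5) = -9 - -10 = 1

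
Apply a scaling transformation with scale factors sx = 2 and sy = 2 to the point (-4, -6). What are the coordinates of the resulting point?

Scaling matrix:
[[2, 0], [0, 2]]
Result: (-4 × 2, -6 × 2) = (-8, -12)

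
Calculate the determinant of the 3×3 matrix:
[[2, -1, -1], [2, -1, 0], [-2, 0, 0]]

Expansion along first row:
det = 2·det([[-1,0],[0,0]]) - -1·det([[2,0],[-2,0]]) + -1·det([[2,-1],[-2,0]])
    = 2·(-1·0 - 0·0) - -1·(2·0 - 0·-2) + -1·(2·0 - -1·-2)
    = 2·0 - -1·0 + -1·-2
    = 0 + 0 + 2 = 2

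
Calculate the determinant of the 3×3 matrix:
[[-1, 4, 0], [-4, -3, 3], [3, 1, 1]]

Expansion along first row:
det = -1·det([[-3,3],[1,1]]) - 4·det([[-4,3],[3,1]]) + 0·det([[-4,-3],[3,1]])
    = -1·(-3·1 - 3·1) - 4·(-4·1 - 3·3) + 0·(-4·1 - -3·3)
    = -1·-6 - 4·-13 + 0·5
    = 6 + 52 + 0 = 58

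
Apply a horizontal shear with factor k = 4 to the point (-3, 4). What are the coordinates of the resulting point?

Shear matrix for horizontal shear with factor k = 4:
[[1, 4], [0, 1]]
Result: (-3, 4) → (13, 4)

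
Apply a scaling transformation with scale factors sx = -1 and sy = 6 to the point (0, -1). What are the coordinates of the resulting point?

Scaling matrix:
[[-1, 0], [0, 6]]
Result: (0 × -1, -1 × 6) = (0, -6)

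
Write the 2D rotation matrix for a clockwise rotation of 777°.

Rotation matrix formula: [[cos θ, -sin θ], [sin θ, cos θ]]
A clockwise rotation by 777° is equivalent to a counterclockwise rotation by -777°.
For θ = -777°:
cos(-777°) = 0.5446
sin(-777°) = -0.8387
Result: [[0.5446, 0.8387], [-0.8387, 0.5446]]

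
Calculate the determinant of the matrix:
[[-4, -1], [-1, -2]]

For a 2×2 matrix [[a, b], [c, d]], det = ad - bc
det = (-4)(-2) - (-1)(-1) = 8 - 1 = 7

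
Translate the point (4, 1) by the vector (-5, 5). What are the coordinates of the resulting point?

Translation by (-5, 5) (homogeneous matrix [[1, 0, -5], [0, 1, 5], [0, 0, 1]]):
x' = 4 + -5 = -1
y' = 1 + 5 = 6
Result: (-1, 6)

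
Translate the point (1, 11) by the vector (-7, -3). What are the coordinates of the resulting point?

Translation by (-7, -3) (homogeneous matrix [[1, 0, -7], [0, 1, -3], [0, 0, 1]]):
x' = 1 + -7 = -6
y' = 11 + -3 = 8
Result: (-6, 8)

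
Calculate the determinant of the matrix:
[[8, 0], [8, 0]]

For a 2×2 matrix [[a, b], [c, d]], det = ad - bc
det = (8)(0) - (0)(8) = 0 - 0 = 0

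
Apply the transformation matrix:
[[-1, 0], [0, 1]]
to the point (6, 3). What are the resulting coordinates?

Matrix multiplication:
[[-1, 0], [0, 1]] × [6, 3]ᵀ
= [(-1)(6) + (0)(3), (0)(6) + (1)(3)]ᵀ
= [-6, 3]ᵀ
Result: (-6, 3)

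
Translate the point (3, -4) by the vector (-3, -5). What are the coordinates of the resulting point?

Translation by (-3, -5) (homogeneous matrix [[1, 0, -3], [0, 1, -5], [0, 0, 1]]):
x' = 3 + -3 = 0
y' = -4 + -5 = -9
Result: (0, -9)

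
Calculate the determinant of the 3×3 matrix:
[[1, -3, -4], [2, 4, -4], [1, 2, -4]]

Expansion along first row:
det = 1·det([[4,-4],[2,-4]]) - -3·det([[2,-4],[1,-4]]) + -4·det([[2,4],[1,2]])
    = 1·(4·-4 - -4·2) - -3·(2·-4 - -4·1) + -4·(2·2 - 4·1)
    = 1·-8 - -3·-4 + -4·0
    = -8 + -12 + 0 = -20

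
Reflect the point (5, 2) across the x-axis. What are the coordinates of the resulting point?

Reflection across x-axis: (5, 2) → (5, -2)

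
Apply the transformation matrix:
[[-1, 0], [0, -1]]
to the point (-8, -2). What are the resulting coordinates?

Matrix multiplication:
[[-1, 0], [0, -1]] × [-8, -2]ᵀ
= [(-1)(-8) + (0)(-2), (0)(-8) + (-1)(-2)]ᵀ
= [8, 2]ᵀ
Result: (8, 2)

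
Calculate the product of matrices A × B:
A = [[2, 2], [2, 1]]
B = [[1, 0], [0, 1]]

Matrix multiplication:
C[0][0] = 2×1 + 2×0 = 2
C[0][1] = 2×0 + 2×1 = 2
C[1][0] = 2×1 + 1×0 = 2
C[1][1] = 2×0 + 1×1 = 1
Result: [[2, 2], [2, 1]]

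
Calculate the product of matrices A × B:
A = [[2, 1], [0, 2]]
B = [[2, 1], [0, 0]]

Matrix multiplication:
C[0][0] = 2×2 + 1×0 = 4
C[0][1] = 2×1 + 1×0 = 2
C[1][0] = 0×2 + 2×0 = 0
C[1][1] = 0×1 + 2×0 = 0
Result: [[4, 2], [0, 0]]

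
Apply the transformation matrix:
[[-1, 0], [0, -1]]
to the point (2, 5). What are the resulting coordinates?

Matrix multiplication:
[[-1, 0], [0, -1]] × [2, 5]ᵀ
= [(-1)(2) + (0)(5), (0)(2) + (-1)(5)]ᵀ
= [-2, -5]ᵀ
Result: (-2, -5)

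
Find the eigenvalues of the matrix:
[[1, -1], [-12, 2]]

Characteristic equation: det(A - λI) = 0
λ² - (trace)λ + (det) = 0
trace = 1 + 2 = 3, det = (1)(2) - (-1)(-12) = -10
λ² - (3)λ + (-10) = 0
λ = (3 ± √((3)² - 4·(-10))) / 2 = (3 ± √49) / 2
Solving: λ = -2, 5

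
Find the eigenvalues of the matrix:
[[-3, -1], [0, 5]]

Characteristic equation: det(A - λI) = 0
λ² - (trace)λ + (det) = 0
trace = -3 + 5 = 2, det = (-3)(5) - (-1)(0) = -15
λ² - (2)λ + (-15) = 0
λ = (2 ± √((2)² - 4·(-15))) / 2 = (2 ± √64) / 2
Solving: λ = -3, 5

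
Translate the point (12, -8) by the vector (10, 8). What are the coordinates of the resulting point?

Translation by (10, 8) (homogeneous matrix [[1, 0, 10], [0, 1, 8], [0, 0, 1]]):
x' = 12 + 10 = 22
y' = -8 + 8 = 0
Result: (22, 0)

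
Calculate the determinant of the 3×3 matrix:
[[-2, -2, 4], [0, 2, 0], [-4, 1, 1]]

Expansion along first row:
det = -2·det([[2,0],[1,1]]) - -2·det([[0,0],[-4,1]]) + 4·det([[0,2],[-4,1]])
    = -2·(2·1 - 0·1) - -2·(0·1 - 0·-4) + 4·(0·1 - 2·-4)
    = -2·2 - -2·0 + 4·8
    = -4 + 0 + 32 = 28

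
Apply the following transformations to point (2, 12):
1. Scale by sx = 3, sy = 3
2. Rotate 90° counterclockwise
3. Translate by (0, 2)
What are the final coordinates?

Step 1: Scale → (6, 36)
Step 2: Rotate 90° → (-36, 6)
Step 3: Translate → (-36, 8)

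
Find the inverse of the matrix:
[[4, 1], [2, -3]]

For [[a,b],[c,d]], inverse = (1/det)·[[d,-b],[-c,a]]
det = (4)(-3) - (1)(2) = -12 - 2 = -14
Inverse = (1/-14)·[[-3, -1], [-2, 4]]
= [[3/14, 1/14], [1/7, -2/7]]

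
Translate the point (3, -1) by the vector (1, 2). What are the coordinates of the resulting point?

Translation by (1, 2) (homogeneous matrix [[1, 0, 1], [0, 1, 2], [0, 0, 1]]):
x' = 3 + 1 = 4
y' = -1 + 2 = 1
Result: (4, 1)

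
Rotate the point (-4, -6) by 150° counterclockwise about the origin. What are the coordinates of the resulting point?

Rotation matrix for 150°: [[cos 150°, -sin 150°], [sin 150°, cos 150°]] ≈ [[-0.866025, -0.500000], [0.500000, -0.866025]]
[[-0.866025, -0.500000], [0.500000, -0.866025]] × [-4, -6]ᵀ ≈ [6.4641, 3.1962]ᵀ
Result: (6.4641, 3.1962)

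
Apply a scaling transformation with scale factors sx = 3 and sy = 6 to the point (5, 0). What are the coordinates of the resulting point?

Scaling matrix:
[[3, 0], [0, 6]]
Result: (5 × 3, 0 × 6) = (15, 0)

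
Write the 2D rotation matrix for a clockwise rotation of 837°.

Rotation matrix formula: [[cos θ, -sin θ], [sin θ, cos θ]]
A clockwise rotation by 837° is equivalent to a counterclockwise rotation by -837°.
For θ = -837°:
cos(-837°) = -0.4540
sin(-837°) = -0.8910
Result: [[-0.4540, 0.8910], [-0.8910, -0.4540]]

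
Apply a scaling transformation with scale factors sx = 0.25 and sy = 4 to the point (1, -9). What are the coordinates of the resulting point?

Scaling matrix:
[[0.25, 0], [0, 4]]
Result: (1 × 0.25, -9 × 4) = (0.25, -36)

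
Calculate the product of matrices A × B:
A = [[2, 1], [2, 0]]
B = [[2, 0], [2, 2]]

Matrix multiplication:
C[0][0] = 2×2 + 1×2 = 6
C[0][1] = 2×0 + 1×2 = 2
C[1][0] = 2×2 + 0×2 = 4
C[1][1] = 2×0 + 0×2 = 0
Result: [[6, 2], [4, 0]]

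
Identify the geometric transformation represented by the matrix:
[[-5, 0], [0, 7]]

This matrix represents: non-uniform scaling by sx = -5, sy = 7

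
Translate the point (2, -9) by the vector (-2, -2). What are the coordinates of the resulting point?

Translation by (-2, -2) (homogeneous matrix [[1, 0, -2], [0, 1, -2], [0, 0, 1]]):
x' = 2 + -2 = 0
y' = -9 + -2 = -11
Result: (0, -11)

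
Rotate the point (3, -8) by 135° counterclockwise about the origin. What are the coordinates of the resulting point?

Rotation matrix for 135°: [[cos 135°, -sin 135°], [sin 135°, cos 135°]] ≈ [[-0.707107, -0.707107], [0.707107, -0.707107]]
[[-0.707107, -0.707107], [0.707107, -0.707107]] × [3, -8]ᵀ ≈ [3.5355, 7.7782]ᵀ
Result: (3.5355, 7.7782)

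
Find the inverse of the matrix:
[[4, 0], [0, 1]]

For [[a,b],[c,d]], inverse = (1/det)·[[d,-b],[-c,a]]
det = (4)(1) - (0)(0) = 4 - 0 = 4
Inverse = (1/4)·[[1, 0], [0, 4]]
= [[1/4, 0], [0, 1]]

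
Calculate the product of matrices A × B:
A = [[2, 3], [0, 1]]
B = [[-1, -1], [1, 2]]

Matrix multiplication:
C[0][0] = 2×-1 + 3×1 = 1
C[0][1] = 2×-1 + 3×2 = 4
C[1][0] = 0×-1 + 1×1 = 1
C[1][1] = 0×-1 + 1×2 = 2
Result: [[1, 4], [1, 2]]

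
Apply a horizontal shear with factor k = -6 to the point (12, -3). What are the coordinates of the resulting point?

Shear matrix for horizontal shear with factor k = -6:
[[1, -6], [0, 1]]
Result: (12, -3) → (30, -3)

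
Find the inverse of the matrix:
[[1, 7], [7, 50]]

For [[a,b],[c,d]], inverse = (1/det)·[[d,-b],[-c,a]]
det = (1)(50) - (7)(7) = 50 - 49 = 1
Inverse = [[50, -7], [-7, 1]]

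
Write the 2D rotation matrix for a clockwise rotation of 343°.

Rotation matrix formula: [[cos θ, -sin θ], [sin θ, cos θ]]
A clockwise rotation by 343° is equivalent to a counterclockwise rotation by -343°.
For θ = -343°:
cos(-343°) = 0.9563
sin(-343°) = 0.2924
Result: [[0.9563, -0.2924], [0.2924, 0.9563]]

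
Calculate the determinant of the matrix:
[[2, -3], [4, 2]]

For a 2×2 matrix [[a, b], [c, d]], det = ad - bc
det = (2)(2) - (-3)(4) = 4 - -12 = 16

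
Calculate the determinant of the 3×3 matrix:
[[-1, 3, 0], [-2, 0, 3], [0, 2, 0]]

Expansion along first row:
det = -1·det([[0,3],[2,0]]) - 3·det([[-2,3],[0,0]]) + 0·det([[-2,0],[0,2]])
    = -1·(0·0 - 3·2) - 3·(-2·0 - 3·0) + 0·(-2·2 - 0·0)
    = -1·-6 - 3·0 + 0·-4
    = 6 + 0 + 0 = 6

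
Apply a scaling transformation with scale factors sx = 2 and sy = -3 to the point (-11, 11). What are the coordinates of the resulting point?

Scaling matrix:
[[2, 0], [0, -3]]
Result: (-11 × 2, 11 × -3) = (-22, -33)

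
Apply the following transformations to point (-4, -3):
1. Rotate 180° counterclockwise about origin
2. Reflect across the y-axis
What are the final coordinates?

Step 1: Rotate 180° → (4, 3)
Step 2: Reflect across y-axis → (-4, 3)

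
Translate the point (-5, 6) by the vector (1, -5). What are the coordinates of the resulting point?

Translation by (1, -5) (homogeneous matrix [[1, 0, 1], [0, 1, -5], [0, 0, 1]]):
x' = -5 + 1 = -4
y' = 6 + -5 = 1
Result: (-4, 1)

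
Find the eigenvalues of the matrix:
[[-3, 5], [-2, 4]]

Characteristic equation: det(A - λI) = 0
λ² - (trace)λ + (det) = 0
trace = -3 + 4 = 1, det = (-3)(4) - (5)(-2) = -2
λ² - (1)λ + (-2) = 0
λ = (1 ± √((1)² - 4·(-2))) / 2 = (1 ± √9) / 2
Solving: λ = -1, 2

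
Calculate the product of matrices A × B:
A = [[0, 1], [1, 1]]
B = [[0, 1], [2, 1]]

Matrix multiplication:
C[0][0] = 0×0 + 1×2 = 2
C[0][1] = 0×1 + 1×1 = 1
C[1][0] = 1×0 + 1×2 = 2
C[1][1] = 1×1 + 1×1 = 2
Result: [[2, 1], [2, 2]]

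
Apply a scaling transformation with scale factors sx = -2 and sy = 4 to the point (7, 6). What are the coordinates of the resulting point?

Scaling matrix:
[[-2, 0], [0, 4]]
Result: (7 × -2, 6 × 4) = (-14, 24)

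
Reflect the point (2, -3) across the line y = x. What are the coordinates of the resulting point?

Reflection across line y = x: (2, -3) → (-3, 2)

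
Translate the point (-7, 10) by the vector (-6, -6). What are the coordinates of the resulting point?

Translation by (-6, -6) (homogeneous matrix [[1, 0, -6], [0, 1, -6], [0, 0, 1]]):
x' = -7 + -6 = -13
y' = 10 + -6 = 4
Result: (-13, 4)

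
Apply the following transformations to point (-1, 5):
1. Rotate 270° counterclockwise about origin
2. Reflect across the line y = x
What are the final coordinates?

Step 1: Rotate 270° → (5, 1)
Step 2: Reflect across line y = x → (1, 5)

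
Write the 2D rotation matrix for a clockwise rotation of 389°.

Rotation matrix formula: [[cos θ, -sin θ], [sin θ, cos θ]]
A clockwise rotation by 389° is equivalent to a counterclockwise rotation by -389°.
For θ = -389°:
cos(-389°) = 0.8746
sin(-389°) = -0.4848
Result: [[0.8746, 0.4848], [-0.4848, 0.8746]]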